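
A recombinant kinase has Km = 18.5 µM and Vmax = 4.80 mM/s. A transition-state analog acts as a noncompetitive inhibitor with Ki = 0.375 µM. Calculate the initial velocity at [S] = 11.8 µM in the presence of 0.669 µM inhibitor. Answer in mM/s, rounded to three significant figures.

α = 1 + [I]/Ki = 1 + 0.669/0.375 = 2.784.
For a noncompetitive inhibitor, Vmax is reduced to Vmax/α while Km is unchanged: Km,app = 18.5 µM, Vmax,app = 1.72 mM/s.
v = Vmax,app·[S]/(Km,app + [S]) = 1.72 × 11.8/(18.5 + 11.8) = 0.671 mM/s.

0.671 mM/s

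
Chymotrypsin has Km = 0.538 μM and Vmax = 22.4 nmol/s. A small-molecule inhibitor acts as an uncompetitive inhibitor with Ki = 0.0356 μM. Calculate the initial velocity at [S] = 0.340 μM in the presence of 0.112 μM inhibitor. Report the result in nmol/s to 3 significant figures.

With α = 1 + [I]/Ki = 1 + 0.112/0.0356 = 4.146, the uncompetitive rate law is v = (Vmax/α)·[S] / (Km/α + [S]).
v = (22.4/4.146)×0.340 / (0.538/4.146 + 0.340) = 1.837/0.4698 = 3.91 nmol/s.

3.91 nmol/s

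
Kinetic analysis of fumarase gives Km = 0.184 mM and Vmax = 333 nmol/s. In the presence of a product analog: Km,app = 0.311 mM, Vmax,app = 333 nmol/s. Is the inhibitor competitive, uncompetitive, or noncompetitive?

Km increases (0.184 → 0.311 mM) while Vmax is unchanged — the hallmark of competitive inhibition.

competitive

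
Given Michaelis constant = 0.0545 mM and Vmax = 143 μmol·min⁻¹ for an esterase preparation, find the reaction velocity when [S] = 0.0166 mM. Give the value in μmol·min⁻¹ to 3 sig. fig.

[S]/(Km+[S]) = 0.0166/0.07110 = 0.2335, the fractional saturation.
v = 0.2335 × Vmax = 0.2335 × 143 = 33.4 μmol·min⁻¹.

33.4 μmol·min⁻¹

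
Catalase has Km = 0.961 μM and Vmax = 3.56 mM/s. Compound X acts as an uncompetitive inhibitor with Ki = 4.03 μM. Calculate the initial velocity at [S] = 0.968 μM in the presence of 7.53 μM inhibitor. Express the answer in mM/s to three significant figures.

0.922 mM/s

α = 1 + [I]/Ki = 1 + 7.53/4.03 = 2.868.
For an uncompetitive inhibitor, both parameters are divided by α, giving Vmax/α and Km/α: Km,app = 0.335 μM, Vmax,app = 1.24 mM/s.
v = Vmax,app·[S]/(Km,app + [S]) = 1.24 × 0.968/(0.335 + 0.968) = 0.922 mM/s.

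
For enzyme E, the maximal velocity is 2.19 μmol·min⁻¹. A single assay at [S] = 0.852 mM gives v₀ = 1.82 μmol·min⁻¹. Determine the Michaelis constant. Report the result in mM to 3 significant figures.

0.173 mM

v/Vmax = 1.82/2.19 = 0.8311 = [S]/(Km+[S]).
So Km + [S] = [S]/0.8311 = 1.025 mM, giving Km = 1.025 − 0.852 = 0.173 mM.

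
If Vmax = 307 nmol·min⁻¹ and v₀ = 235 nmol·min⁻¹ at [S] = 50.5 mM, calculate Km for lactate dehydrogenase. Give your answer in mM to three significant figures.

15.5 mM

v/Vmax = 235/307 = 0.7655 = [S]/(Km+[S]).
So Km + [S] = [S]/0.7655 = 65.97 mM, giving Km = 65.97 − 50.5 = 15.5 mM.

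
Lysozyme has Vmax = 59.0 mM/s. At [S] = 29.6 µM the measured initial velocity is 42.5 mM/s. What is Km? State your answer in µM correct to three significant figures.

11.5 µM

From v = Vmax[S]/(Km+[S]), Km = [S](Vmax − v)/v.
Km = 29.6 × (59.0 − 42.5) / 42.5 = 488.4/42.5 = 11.5 µM.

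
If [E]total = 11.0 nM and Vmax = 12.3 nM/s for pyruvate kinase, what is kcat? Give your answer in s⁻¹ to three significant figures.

kcat = Vmax/[E]total = 12.3 nM/s / 11.0 nM = 1.12 s⁻¹.

1.12 s⁻¹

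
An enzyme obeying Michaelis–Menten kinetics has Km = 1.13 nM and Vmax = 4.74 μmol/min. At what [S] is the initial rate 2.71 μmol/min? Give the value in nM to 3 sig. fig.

1.51 nM

Rearranging v = Vmax[S]/(Km+[S]) gives [S] = Km·v/(Vmax − v).
[S] = 1.13 × 2.71 / (4.74 − 2.71) = 3.062/2.030 = 1.51 nM.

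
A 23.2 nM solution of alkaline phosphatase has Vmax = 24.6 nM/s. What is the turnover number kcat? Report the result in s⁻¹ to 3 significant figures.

1.06 s⁻¹

kcat = Vmax/[E]total = 24.6 nM/s / 23.2 nM = 1.06 s⁻¹.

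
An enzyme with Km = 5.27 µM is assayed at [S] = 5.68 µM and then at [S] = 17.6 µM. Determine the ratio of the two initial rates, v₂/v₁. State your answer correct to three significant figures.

Since Vmax cancels, v₂/v₁ = [S]₂(Km+[S]₁) / [S]₁(Km+[S]₂).
= 17.6×(5.27+5.68) / (5.68×(5.27+17.6)) = 192.7/129.9 = 1.48.

1.48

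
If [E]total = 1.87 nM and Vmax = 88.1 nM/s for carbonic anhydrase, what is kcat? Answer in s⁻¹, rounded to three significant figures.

47.1 s⁻¹

kcat = Vmax/[E]total = 88.1 nM/s / 1.87 nM = 47.1 s⁻¹.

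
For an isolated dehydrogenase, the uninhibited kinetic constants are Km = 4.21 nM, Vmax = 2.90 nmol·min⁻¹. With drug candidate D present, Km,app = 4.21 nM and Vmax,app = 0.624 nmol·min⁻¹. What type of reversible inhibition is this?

Vmax decreases (2.90 → 0.624 nmol·min⁻¹) while Km is unchanged — pure noncompetitive inhibition.

noncompetitive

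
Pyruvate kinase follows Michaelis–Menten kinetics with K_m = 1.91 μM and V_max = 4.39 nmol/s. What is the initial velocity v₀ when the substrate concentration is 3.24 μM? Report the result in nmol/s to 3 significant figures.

v = Vmax·[S]/(Km + [S]) = 4.39 × 3.24 / (1.91 + 3.24)
  = 14.22 / 5.150 = 2.76 nmol/s.

2.76 nmol/s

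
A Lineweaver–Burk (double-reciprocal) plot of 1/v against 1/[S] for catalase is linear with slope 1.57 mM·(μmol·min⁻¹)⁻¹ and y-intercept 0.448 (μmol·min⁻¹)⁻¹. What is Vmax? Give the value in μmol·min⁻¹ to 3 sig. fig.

2.23 μmol·min⁻¹

The y-intercept of a Lineweaver–Burk plot equals 1/Vmax, so Vmax = 1/0.448 = 2.23 μmol·min⁻¹.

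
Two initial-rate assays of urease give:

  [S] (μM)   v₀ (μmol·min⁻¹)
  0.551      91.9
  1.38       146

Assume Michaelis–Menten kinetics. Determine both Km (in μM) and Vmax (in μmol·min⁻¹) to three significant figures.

In reciprocal form, 1/v = (Km/Vmax)·(1/[S]) + 1/Vmax. The two points give (1/[S], 1/v) = (1.815, 0.01088) and (0.7246, 0.006849).
Slope = (0.01088 − 0.006849)/(1.815 − 0.7246) = 0.003698; intercept = 0.01088 − 0.003698×1.815 = 0.004169.
Vmax = 1/intercept = 240 μmol·min⁻¹; Km = slope × Vmax = 0.003698 × 240 = 0.887 μM.

Km = 0.887 μM; Vmax = 240 μmol·min⁻¹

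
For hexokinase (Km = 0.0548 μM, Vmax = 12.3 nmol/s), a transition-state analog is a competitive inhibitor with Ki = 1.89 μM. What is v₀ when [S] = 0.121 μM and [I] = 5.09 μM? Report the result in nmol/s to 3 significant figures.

α = 1 + [I]/Ki = 1 + 5.09/1.89 = 3.693.
For a competitive inhibitor, Vmax is unchanged and the apparent Km becomes α·Km: Km,app = 0.202 μM, Vmax,app = 12.3 nmol/s.
v = Vmax,app·[S]/(Km,app + [S]) = 12.3 × 0.121/(0.202 + 0.121) = 4.60 nmol/s.

4.60 nmol/s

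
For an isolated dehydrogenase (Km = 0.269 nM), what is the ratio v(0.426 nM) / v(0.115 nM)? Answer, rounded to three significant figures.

Since Vmax cancels, v₂/v₁ = [S]₂(Km+[S]₁) / [S]₁(Km+[S]₂).
= 0.426×(0.269+0.115) / (0.115×(0.269+0.426)) = 0.1636/0.07993 = 2.05.

2.05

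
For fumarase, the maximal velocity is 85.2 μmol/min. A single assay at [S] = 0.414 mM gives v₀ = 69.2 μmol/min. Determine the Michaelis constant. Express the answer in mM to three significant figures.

0.0957 mM

From v = Vmax[S]/(Km+[S]), Km = [S](Vmax − v)/v.
Km = 0.414 × (85.2 − 69.2) / 69.2 = 6.624/69.2 = 0.0957 mM.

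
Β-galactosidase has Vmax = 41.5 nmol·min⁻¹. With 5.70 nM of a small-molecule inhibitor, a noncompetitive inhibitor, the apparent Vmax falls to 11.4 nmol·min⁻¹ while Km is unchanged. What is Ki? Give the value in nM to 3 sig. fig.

Noncompetitive: Vmax,app = Vmax/α with α = 1 + [I]/Ki.
α = Vmax/Vmax,app = 41.5/11.4 = 3.640.
Ki = [I]/(α − 1) = 5.70/2.640 = 2.16 nM.

2.16 nM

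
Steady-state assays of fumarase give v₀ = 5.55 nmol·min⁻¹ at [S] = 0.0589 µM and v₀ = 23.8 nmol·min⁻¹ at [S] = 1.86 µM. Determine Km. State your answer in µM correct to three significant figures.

In reciprocal form, 1/v = (Km/Vmax)·(1/[S]) + 1/Vmax. The two points give (1/[S], 1/v) = (16.98, 0.1802) and (0.5376, 0.04202).
Slope = (0.1802 − 0.04202)/(16.98 − 0.5376) = 0.008404; intercept = 0.1802 − 0.008404×16.98 = 0.03750.
Vmax = 1/intercept = 26.7 nmol·min⁻¹; Km = slope × Vmax = 0.008404 × 26.7 = 0.224 µM.

0.224 µM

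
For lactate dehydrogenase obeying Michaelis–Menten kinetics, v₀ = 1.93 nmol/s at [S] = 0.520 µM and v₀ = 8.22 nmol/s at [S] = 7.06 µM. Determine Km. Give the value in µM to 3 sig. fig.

In reciprocal form, 1/v = (Km/Vmax)·(1/[S]) + 1/Vmax. The two points give (1/[S], 1/v) = (1.923, 0.5181) and (0.1416, 0.1217).
Slope = (0.5181 − 0.1217)/(1.923 − 0.1416) = 0.2226; intercept = 0.5181 − 0.2226×1.923 = 0.09013.
Vmax = 1/intercept = 11.1 nmol/s; Km = slope × Vmax = 0.2226 × 11.1 = 2.47 µM.

2.47 µM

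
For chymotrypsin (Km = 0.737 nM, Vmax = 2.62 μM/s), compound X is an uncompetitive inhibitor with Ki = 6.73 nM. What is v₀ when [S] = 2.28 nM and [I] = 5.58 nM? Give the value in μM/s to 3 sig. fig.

1.22 μM/s

α = 1 + [I]/Ki = 1 + 5.58/6.73 = 1.829.
For an uncompetitive inhibitor, both parameters are divided by α, giving Vmax/α and Km/α: Km,app = 0.403 nM, Vmax,app = 1.43 μM/s.
v = Vmax,app·[S]/(Km,app + [S]) = 1.43 × 2.28/(0.403 + 2.28) = 1.22 μM/s.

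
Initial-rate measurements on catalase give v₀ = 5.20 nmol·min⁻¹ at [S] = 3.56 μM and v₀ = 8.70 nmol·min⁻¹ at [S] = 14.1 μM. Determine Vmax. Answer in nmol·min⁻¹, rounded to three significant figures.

From v = Vmax[S]/(Km+[S]), each point gives Vmax = v(Km+[S])/[S].
Equating: 5.20(Km+3.56)/3.56 = 8.70(Km+14.1)/14.1.
1.461·Km + 5.20 = 0.6170·Km + 8.70, so (1.461 − 0.6170)·Km = 8.70 − 5.20.
Km = 3.500/0.8437 = 4.15 μM; then Vmax = 5.20(4.15+3.56)/3.56 = 11.3 nmol·min⁻¹.

11.3 nmol·min⁻¹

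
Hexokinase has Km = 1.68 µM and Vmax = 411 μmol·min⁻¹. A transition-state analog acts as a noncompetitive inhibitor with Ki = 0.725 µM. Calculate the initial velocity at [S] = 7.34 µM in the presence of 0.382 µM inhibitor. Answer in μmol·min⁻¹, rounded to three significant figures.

219 μmol·min⁻¹

α = 1 + [I]/Ki = 1 + 0.382/0.725 = 1.527.
For a noncompetitive inhibitor, Vmax is reduced to Vmax/α while Km is unchanged: Km,app = 1.68 µM, Vmax,app = 269 μmol·min⁻¹.
v = Vmax,app·[S]/(Km,app + [S]) = 269 × 7.34/(1.68 + 7.34) = 219 μmol·min⁻¹.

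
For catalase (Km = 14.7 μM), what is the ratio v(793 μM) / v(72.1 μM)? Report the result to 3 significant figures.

Since Vmax cancels, v₂/v₁ = [S]₂(Km+[S]₁) / [S]₁(Km+[S]₂).
= 793×(14.7+72.1) / (72.1×(14.7+793)) = 68830/58240 = 1.18.

1.18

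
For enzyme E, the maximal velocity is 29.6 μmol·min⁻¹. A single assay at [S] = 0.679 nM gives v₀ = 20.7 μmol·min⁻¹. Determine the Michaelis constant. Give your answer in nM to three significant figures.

0.292 nM

From v = Vmax[S]/(Km+[S]), Km = [S](Vmax − v)/v.
Km = 0.679 × (29.6 − 20.7) / 20.7 = 6.043/20.7 = 0.292 nM.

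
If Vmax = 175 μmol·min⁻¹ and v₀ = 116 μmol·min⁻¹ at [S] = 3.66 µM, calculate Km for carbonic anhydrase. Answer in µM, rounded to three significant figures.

1.86 µM

From v = Vmax[S]/(Km+[S]), Km = [S](Vmax − v)/v.
Km = 3.66 × (175 − 116) / 116 = 215.9/116 = 1.86 µM.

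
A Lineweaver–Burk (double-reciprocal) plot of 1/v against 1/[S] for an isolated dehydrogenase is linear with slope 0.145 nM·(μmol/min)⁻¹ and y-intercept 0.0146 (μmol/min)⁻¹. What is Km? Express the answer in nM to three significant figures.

y-intercept = 1/Vmax ⇒ Vmax = 68.5 μmol/min; slope = Km/Vmax ⇒ Km = slope × Vmax.
Km = 0.145 × 68.5 = 9.93 nM.

9.93 nM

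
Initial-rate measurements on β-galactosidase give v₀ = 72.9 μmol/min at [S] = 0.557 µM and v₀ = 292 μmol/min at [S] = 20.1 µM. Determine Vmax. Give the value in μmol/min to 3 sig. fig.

In reciprocal form, 1/v = (Km/Vmax)·(1/[S]) + 1/Vmax. The two points give (1/[S], 1/v) = (1.795, 0.01372) and (0.04975, 0.003425).
Slope = (0.01372 − 0.003425)/(1.795 − 0.04975) = 0.005896; intercept = 0.01372 − 0.005896×1.795 = 0.003131.
Vmax = 1/intercept = 319 μmol/min; Km = slope × Vmax = 0.005896 × 319 = 1.88 µM.

319 μmol/min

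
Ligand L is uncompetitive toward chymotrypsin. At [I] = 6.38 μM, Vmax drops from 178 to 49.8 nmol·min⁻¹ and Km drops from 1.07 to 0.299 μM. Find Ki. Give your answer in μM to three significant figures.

2.48 μM

Uncompetitive: Vmax,app = Vmax/α (and Km,app = Km/α) with α = 1 + [I]/Ki.
α = Vmax/Vmax,app = 178/49.8 = 3.574.
Ki = [I]/(α − 1) = 6.38/2.574 = 2.48 μM.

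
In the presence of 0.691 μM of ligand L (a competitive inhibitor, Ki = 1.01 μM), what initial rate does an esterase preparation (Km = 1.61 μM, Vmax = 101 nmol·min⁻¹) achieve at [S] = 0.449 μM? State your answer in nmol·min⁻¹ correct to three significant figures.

14.3 nmol·min⁻¹

α = 1 + [I]/Ki = 1 + 0.691/1.01 = 1.684.
For a competitive inhibitor, Vmax is unchanged and the apparent Km becomes α·Km: Km,app = 2.71 μM, Vmax,app = 101 nmol·min⁻¹.
v = Vmax,app·[S]/(Km,app + [S]) = 101 × 0.449/(2.71 + 0.449) = 14.3 nmol·min⁻¹.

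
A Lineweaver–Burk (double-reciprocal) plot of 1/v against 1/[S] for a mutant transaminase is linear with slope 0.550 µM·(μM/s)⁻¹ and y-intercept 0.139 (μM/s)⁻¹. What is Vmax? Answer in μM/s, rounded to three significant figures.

The y-intercept of a Lineweaver–Burk plot equals 1/Vmax, so Vmax = 1/0.139 = 7.19 μM/s.

7.19 μM/s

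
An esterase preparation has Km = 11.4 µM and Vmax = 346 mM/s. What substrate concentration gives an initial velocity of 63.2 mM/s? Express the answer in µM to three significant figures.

2.55 µM

Rearranging v = Vmax[S]/(Km+[S]) gives [S] = Km·v/(Vmax − v).
[S] = 11.4 × 63.2 / (346 − 63.2) = 720.5/282.8 = 2.55 µM.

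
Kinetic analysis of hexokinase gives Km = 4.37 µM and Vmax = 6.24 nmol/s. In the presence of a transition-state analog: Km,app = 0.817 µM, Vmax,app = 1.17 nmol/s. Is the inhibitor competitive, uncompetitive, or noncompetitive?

uncompetitive

Both Km and Vmax decrease by the same factor (~5.35-fold) — characteristic of uncompetitive inhibition.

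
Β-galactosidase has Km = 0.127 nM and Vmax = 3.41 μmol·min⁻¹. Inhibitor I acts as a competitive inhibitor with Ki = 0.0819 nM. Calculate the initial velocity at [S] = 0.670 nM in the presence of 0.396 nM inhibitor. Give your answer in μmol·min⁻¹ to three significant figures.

1.62 μmol·min⁻¹

α = 1 + [I]/Ki = 1 + 0.396/0.0819 = 5.835.
For a competitive inhibitor, Vmax is unchanged and the apparent Km becomes α·Km: Km,app = 0.741 nM, Vmax,app = 3.41 μmol·min⁻¹.
v = Vmax,app·[S]/(Km,app + [S]) = 3.41 × 0.670/(0.741 + 0.670) = 1.62 μmol·min⁻¹.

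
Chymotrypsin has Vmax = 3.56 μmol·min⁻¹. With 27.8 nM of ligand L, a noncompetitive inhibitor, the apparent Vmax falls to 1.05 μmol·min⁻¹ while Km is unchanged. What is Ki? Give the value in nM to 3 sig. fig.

Noncompetitive: Vmax,app = Vmax/α with α = 1 + [I]/Ki.
α = Vmax/Vmax,app = 3.56/1.05 = 3.390.
Ki = [I]/(α − 1) = 27.8/2.390 = 11.6 nM.

11.6 nM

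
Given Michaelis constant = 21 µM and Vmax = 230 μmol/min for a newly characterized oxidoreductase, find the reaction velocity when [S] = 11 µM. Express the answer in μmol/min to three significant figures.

79.1 μmol/min

[S]/(Km+[S]) = 11/32.00 = 0.3438, the fractional saturation.
v = 0.3438 × Vmax = 0.3438 × 230 = 79.1 μmol/min.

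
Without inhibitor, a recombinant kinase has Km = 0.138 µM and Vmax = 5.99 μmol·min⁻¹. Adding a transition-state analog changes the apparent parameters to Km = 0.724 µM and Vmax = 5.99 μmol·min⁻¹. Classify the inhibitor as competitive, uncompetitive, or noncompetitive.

competitive

Km increases (0.138 → 0.724 µM) while Vmax is unchanged — the hallmark of competitive inhibition.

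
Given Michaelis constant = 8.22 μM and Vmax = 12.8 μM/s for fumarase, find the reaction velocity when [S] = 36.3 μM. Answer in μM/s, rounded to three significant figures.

v = Vmax·[S]/(Km + [S]) = 12.8 × 36.3 / (8.22 + 36.3)
  = 464.6 / 44.52 = 10.4 μM/s.

10.4 μM/s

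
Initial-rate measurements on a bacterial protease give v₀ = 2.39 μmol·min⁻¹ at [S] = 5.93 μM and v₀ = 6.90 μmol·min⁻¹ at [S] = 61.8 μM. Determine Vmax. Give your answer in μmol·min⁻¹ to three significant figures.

8.63 μmol·min⁻¹

In reciprocal form, 1/v = (Km/Vmax)·(1/[S]) + 1/Vmax. The two points give (1/[S], 1/v) = (0.1686, 0.4184) and (0.01618, 0.1449).
Slope = (0.4184 − 0.1449)/(0.1686 − 0.01618) = 1.794; intercept = 0.4184 − 1.794×0.1686 = 0.1159.
Vmax = 1/intercept = 8.63 μmol·min⁻¹; Km = slope × Vmax = 1.794 × 8.63 = 15.5 μM.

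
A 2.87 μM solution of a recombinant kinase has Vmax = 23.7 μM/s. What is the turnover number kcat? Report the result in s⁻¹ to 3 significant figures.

kcat = Vmax/[E]total = 23.7 μM/s / 2.87 μM = 8.26 s⁻¹.

8.26 s⁻¹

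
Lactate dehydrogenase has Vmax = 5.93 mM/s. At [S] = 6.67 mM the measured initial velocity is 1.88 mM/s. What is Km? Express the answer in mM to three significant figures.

From v = Vmax[S]/(Km+[S]), Km = [S](Vmax − v)/v.
Km = 6.67 × (5.93 − 1.88) / 1.88 = 27.01/1.88 = 14.4 mM.

14.4 mM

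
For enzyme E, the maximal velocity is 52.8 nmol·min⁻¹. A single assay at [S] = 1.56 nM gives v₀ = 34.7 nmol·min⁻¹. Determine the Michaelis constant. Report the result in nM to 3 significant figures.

0.814 nM

v/Vmax = 34.7/52.8 = 0.6572 = [S]/(Km+[S]).
So Km + [S] = [S]/0.6572 = 2.374 nM, giving Km = 2.374 − 1.56 = 0.814 nM.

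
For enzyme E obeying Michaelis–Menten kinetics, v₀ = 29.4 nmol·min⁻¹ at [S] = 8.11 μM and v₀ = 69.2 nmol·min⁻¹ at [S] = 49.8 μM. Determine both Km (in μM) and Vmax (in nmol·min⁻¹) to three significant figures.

From v = Vmax[S]/(Km+[S]), each point gives Vmax = v(Km+[S])/[S].
Equating: 29.4(Km+8.11)/8.11 = 69.2(Km+49.8)/49.8.
3.625·Km + 29.4 = 1.390·Km + 69.2, so (3.625 − 1.390)·Km = 69.2 − 29.4.
Km = 39.80/2.236 = 17.8 μM; then Vmax = 29.4(17.8+8.11)/8.11 = 93.9 nmol·min⁻¹.

Km = 17.8 μM; Vmax = 93.9 nmol·min⁻¹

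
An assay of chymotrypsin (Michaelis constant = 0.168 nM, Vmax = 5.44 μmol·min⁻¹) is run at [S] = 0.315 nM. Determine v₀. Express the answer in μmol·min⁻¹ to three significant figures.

3.55 μmol·min⁻¹

[S]/(Km+[S]) = 0.315/0.4830 = 0.6522, the fractional saturation.
v = 0.6522 × Vmax = 0.6522 × 5.44 = 3.55 μmol·min⁻¹.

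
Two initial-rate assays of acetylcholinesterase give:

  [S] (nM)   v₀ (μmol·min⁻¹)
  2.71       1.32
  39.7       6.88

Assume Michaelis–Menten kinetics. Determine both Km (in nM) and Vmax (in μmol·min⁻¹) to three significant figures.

Km = 17.7 nM; Vmax = 9.95 μmol·min⁻¹

In reciprocal form, 1/v = (Km/Vmax)·(1/[S]) + 1/Vmax. The two points give (1/[S], 1/v) = (0.3690, 0.7576) and (0.02519, 0.1453).
Slope = (0.7576 − 0.1453)/(0.3690 − 0.02519) = 1.781; intercept = 0.7576 − 1.781×0.3690 = 0.1005.
Vmax = 1/intercept = 9.95 μmol·min⁻¹; Km = slope × Vmax = 1.781 × 9.95 = 17.7 nM.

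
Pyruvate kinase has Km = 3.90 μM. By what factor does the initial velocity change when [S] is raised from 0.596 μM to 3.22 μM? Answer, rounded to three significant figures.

The fractional saturations are [S]/(Km+[S]) = 0.596/4.496 = 0.1326 and 3.22/7.120 = 0.4522.
v₂/v₁ is just their ratio: 0.4522/0.1326 = 3.41.

3.41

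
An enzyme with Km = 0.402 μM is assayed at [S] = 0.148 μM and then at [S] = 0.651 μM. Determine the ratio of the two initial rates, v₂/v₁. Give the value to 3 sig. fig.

Since Vmax cancels, v₂/v₁ = [S]₂(Km+[S]₁) / [S]₁(Km+[S]₂).
= 0.651×(0.402+0.148) / (0.148×(0.402+0.651)) = 0.3581/0.1558 = 2.30.

2.30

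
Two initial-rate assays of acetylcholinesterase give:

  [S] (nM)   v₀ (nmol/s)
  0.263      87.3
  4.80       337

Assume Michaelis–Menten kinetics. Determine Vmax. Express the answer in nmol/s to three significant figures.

From v = Vmax[S]/(Km+[S]), each point gives Vmax = v(Km+[S])/[S].
Equating: 87.3(Km+0.263)/0.263 = 337(Km+4.80)/4.80.
331.9·Km + 87.3 = 70.21·Km + 337, so (331.9 − 70.21)·Km = 337 − 87.3.
Km = 249.7/261.7 = 0.954 nM; then Vmax = 87.3(0.954+0.263)/0.263 = 404 nmol/s.

404 nmol/s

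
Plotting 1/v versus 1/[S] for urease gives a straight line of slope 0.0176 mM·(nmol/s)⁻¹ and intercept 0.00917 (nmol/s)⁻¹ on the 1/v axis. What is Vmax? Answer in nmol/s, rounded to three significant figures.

109 nmol/s

The y-intercept of a Lineweaver–Burk plot equals 1/Vmax, so Vmax = 1/0.00917 = 109 nmol/s.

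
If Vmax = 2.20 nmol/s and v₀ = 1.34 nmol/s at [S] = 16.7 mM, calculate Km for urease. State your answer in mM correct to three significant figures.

10.7 mM

v/Vmax = 1.34/2.20 = 0.6091 = [S]/(Km+[S]).
So Km + [S] = [S]/0.6091 = 27.42 mM, giving Km = 27.42 − 16.7 = 10.7 mM.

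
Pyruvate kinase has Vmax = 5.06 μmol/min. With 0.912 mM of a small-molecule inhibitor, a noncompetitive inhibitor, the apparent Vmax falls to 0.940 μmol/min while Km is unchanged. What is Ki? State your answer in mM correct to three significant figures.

Noncompetitive: Vmax,app = Vmax/α with α = 1 + [I]/Ki.
α = Vmax/Vmax,app = 5.06/0.940 = 5.383.
Since α = 1 + [I]/Ki, [I]/Ki = 5.383 − 1 = 4.383 and Ki = 0.912/4.383 = 0.208 mM.

0.208 mM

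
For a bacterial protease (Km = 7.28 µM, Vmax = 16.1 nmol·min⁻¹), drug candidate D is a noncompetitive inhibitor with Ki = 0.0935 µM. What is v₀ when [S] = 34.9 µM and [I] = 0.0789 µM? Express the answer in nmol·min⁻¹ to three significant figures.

7.22 nmol·min⁻¹

α = 1 + [I]/Ki = 1 + 0.0789/0.0935 = 1.844.
For a noncompetitive inhibitor, Vmax is reduced to Vmax/α while Km is unchanged: Km,app = 7.28 µM, Vmax,app = 8.73 nmol·min⁻¹.
v = Vmax,app·[S]/(Km,app + [S]) = 8.73 × 34.9/(7.28 + 34.9) = 7.22 nmol·min⁻¹.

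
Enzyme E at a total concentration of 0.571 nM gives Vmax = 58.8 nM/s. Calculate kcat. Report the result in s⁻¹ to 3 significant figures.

103 s⁻¹

kcat = Vmax/[E]total = 58.8 nM/s / 0.571 nM = 103 s⁻¹.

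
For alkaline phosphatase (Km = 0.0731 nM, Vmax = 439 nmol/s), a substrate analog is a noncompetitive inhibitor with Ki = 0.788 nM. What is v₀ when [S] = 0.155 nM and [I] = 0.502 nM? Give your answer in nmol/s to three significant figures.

With α = 1 + [I]/Ki = 1 + 0.502/0.788 = 1.637, the noncompetitive rate law is v = (Vmax/α)·[S] / (Km + [S]).
v = (439/1.637)×0.155 / (0.0731 + 0.155) = 41.57/0.2281 = 182 nmol/s.

182 nmol/s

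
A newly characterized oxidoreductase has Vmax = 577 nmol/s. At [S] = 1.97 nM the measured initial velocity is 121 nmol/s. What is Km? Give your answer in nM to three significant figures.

7.42 nM

From v = Vmax[S]/(Km+[S]), Km = [S](Vmax − v)/v.
Km = 1.97 × (577 − 121) / 121 = 898.3/121 = 7.42 nM.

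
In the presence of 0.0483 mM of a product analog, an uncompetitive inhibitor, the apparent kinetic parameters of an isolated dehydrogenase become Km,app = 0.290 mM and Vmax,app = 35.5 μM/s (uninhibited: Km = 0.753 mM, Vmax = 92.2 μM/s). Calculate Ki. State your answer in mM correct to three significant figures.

Uncompetitive: Vmax,app = Vmax/α (and Km,app = Km/α) with α = 1 + [I]/Ki.
α = Vmax/Vmax,app = 92.2/35.5 = 2.597.
Since α = 1 + [I]/Ki, [I]/Ki = 2.597 − 1 = 1.597 and Ki = 0.0483/1.597 = 0.0302 mM.

0.0302 mM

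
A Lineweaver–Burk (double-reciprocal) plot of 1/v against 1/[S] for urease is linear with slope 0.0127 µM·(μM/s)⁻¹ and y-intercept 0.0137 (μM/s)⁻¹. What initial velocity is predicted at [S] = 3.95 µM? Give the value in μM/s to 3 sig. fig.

The y-intercept is 1/Vmax, so Vmax = 1/0.0137 = 73.0 μM/s.
The slope is Km/Vmax, so Km = 0.0127 × 73.0 = 0.927 µM.
Then v = 73.0 × 3.95/(0.927 + 3.95) = 59.1 μM/s.

59.1 μM/s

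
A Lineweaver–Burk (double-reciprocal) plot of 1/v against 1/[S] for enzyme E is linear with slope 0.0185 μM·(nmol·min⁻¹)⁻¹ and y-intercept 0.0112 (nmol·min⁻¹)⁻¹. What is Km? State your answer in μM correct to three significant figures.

1.65 μM

y-intercept = 1/Vmax ⇒ Vmax = 89.3 nmol·min⁻¹; slope = Km/Vmax ⇒ Km = slope × Vmax.
Km = 0.0185 × 89.3 = 1.65 μM.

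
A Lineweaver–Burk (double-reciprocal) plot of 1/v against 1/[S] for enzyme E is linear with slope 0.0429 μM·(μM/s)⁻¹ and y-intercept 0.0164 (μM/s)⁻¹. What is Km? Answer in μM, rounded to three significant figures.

2.62 μM

y-intercept = 1/Vmax ⇒ Vmax = 61.0 μM/s; slope = Km/Vmax ⇒ Km = slope × Vmax.
Km = 0.0429 × 61.0 = 2.62 μM.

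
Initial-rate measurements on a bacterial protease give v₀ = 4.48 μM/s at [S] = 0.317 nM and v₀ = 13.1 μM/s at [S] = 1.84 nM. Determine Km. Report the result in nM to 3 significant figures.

1.23 nM

From v = Vmax[S]/(Km+[S]), each point gives Vmax = v(Km+[S])/[S].
Equating: 4.48(Km+0.317)/0.317 = 13.1(Km+1.84)/1.84.
14.13·Km + 4.48 = 7.120·Km + 13.1, so (14.13 − 7.120)·Km = 13.1 − 4.48.
Km = 8.620/7.013 = 1.23 nM; then Vmax = 4.48(1.23+0.317)/0.317 = 21.9 μM/s.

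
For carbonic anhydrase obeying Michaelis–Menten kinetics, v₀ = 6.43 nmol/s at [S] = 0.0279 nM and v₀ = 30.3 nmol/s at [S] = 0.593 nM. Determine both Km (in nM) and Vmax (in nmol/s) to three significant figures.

From v = Vmax[S]/(Km+[S]), each point gives Vmax = v(Km+[S])/[S].
Equating: 6.43(Km+0.0279)/0.0279 = 30.3(Km+0.593)/0.593.
230.5·Km + 6.43 = 51.10·Km + 30.3, so (230.5 − 51.10)·Km = 30.3 − 6.43.
Km = 23.87/179.4 = 0.133 nM; then Vmax = 6.43(0.133+0.0279)/0.0279 = 37.1 nmol/s.

Km = 0.133 nM; Vmax = 37.1 nmol/s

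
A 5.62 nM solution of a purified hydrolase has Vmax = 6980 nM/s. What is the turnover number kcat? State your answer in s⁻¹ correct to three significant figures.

kcat = Vmax/[E]total = 6980 nM/s / 5.62 nM = 1240 s⁻¹.

1240 s⁻¹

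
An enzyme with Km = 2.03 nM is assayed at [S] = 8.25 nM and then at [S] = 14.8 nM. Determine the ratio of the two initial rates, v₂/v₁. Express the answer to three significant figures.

1.10

Since Vmax cancels, v₂/v₁ = [S]₂(Km+[S]₁) / [S]₁(Km+[S]₂).
= 14.8×(2.03+8.25) / (8.25×(2.03+14.8)) = 152.1/138.8 = 1.10.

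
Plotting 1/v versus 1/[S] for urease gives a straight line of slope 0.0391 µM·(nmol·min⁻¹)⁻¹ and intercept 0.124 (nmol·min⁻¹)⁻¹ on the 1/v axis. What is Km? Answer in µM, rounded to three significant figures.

0.315 µM

y-intercept = 1/Vmax ⇒ Vmax = 8.06 nmol·min⁻¹; slope = Km/Vmax ⇒ Km = slope × Vmax.
Km = 0.0391 × 8.06 = 0.315 µM.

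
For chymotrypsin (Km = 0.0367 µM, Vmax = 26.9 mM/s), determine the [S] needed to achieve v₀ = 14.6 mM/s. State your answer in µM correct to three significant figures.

The required fractional saturation is v/Vmax = 14.6/26.9 = 0.5428.
Then [S]/(Km+[S]) = 0.5428 ⇒ [S] = 0.0367 × 0.5428/(1 − 0.5428) = 0.0436 µM.

0.0436 µM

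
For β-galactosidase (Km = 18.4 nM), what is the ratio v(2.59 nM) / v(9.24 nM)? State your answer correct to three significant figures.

The fractional saturations are [S]/(Km+[S]) = 9.24/27.64 = 0.3343 and 2.59/20.99 = 0.1234.
v₂/v₁ is just their ratio: 0.1234/0.3343 = 0.369.

0.369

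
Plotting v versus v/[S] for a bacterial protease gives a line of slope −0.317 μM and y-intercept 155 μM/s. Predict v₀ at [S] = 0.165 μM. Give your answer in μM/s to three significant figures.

In the Eadie–Hofstee form v = Vmax − Km·(v/[S]), the slope is −Km and the intercept is Vmax, so Km = 0.317 μM and Vmax = 155 μM/s.
v = 155 × 0.165/(0.317 + 0.165) = 53.1 μM/s.

53.1 μM/s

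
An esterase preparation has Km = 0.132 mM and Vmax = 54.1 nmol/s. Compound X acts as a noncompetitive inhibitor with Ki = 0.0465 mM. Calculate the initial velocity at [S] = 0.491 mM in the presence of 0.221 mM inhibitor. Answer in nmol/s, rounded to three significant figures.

With α = 1 + [I]/Ki = 1 + 0.221/0.0465 = 5.753, the noncompetitive rate law is v = (Vmax/α)·[S] / (Km + [S]).
v = (54.1/5.753)×0.491 / (0.132 + 0.491) = 4.618/0.6230 = 7.41 nmol/s.

7.41 nmol/s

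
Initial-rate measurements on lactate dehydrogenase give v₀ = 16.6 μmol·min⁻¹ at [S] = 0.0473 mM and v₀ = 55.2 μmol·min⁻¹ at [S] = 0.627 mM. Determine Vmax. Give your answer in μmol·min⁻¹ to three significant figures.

68.1 μmol·min⁻¹

In reciprocal form, 1/v = (Km/Vmax)·(1/[S]) + 1/Vmax. The two points give (1/[S], 1/v) = (21.14, 0.06024) and (1.595, 0.01812).
Slope = (0.06024 − 0.01812)/(21.14 − 1.595) = 0.002155; intercept = 0.06024 − 0.002155×21.14 = 0.01468.
Vmax = 1/intercept = 68.1 μmol·min⁻¹; Km = slope × Vmax = 0.002155 × 68.1 = 0.147 mM.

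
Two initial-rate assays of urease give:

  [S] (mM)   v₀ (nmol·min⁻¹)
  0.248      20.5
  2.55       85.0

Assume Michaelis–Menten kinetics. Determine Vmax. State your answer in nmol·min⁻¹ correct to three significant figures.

From v = Vmax[S]/(Km+[S]), each point gives Vmax = v(Km+[S])/[S].
Equating: 20.5(Km+0.248)/0.248 = 85.0(Km+2.55)/2.55.
82.66·Km + 20.5 = 33.33·Km + 85.0, so (82.66 − 33.33)·Km = 85.0 − 20.5.
Km = 64.50/49.33 = 1.31 mM; then Vmax = 20.5(1.31+0.248)/0.248 = 129 nmol·min⁻¹.

129 nmol·min⁻¹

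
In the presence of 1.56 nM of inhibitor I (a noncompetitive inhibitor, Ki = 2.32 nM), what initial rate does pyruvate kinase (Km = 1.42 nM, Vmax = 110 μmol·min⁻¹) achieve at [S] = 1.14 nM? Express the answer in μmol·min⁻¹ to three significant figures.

29.3 μmol·min⁻¹

With α = 1 + [I]/Ki = 1 + 1.56/2.32 = 1.672, the noncompetitive rate law is v = (Vmax/α)·[S] / (Km + [S]).
v = (110/1.672)×1.14 / (1.42 + 1.14) = 74.98/2.560 = 29.3 μmol·min⁻¹.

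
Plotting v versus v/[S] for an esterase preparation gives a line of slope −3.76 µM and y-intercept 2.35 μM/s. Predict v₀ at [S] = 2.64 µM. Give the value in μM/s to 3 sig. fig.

In the Eadie–Hofstee form v = Vmax − Km·(v/[S]), the slope is −Km and the intercept is Vmax, so Km = 3.76 µM and Vmax = 2.35 μM/s.
v = 2.35 × 2.64/(3.76 + 2.64) = 0.969 μM/s.

0.969 μM/s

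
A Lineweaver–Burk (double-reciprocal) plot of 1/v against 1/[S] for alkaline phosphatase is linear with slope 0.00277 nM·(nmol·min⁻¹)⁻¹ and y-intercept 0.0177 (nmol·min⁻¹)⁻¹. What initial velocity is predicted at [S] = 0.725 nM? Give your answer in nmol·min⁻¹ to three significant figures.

The y-intercept is 1/Vmax, so Vmax = 1/0.0177 = 56.5 nmol·min⁻¹.
The slope is Km/Vmax, so Km = 0.00277 × 56.5 = 0.156 nM.
Then v = 56.5 × 0.725/(0.156 + 0.725) = 46.5 nmol·min⁻¹.

46.5 nmol·min⁻¹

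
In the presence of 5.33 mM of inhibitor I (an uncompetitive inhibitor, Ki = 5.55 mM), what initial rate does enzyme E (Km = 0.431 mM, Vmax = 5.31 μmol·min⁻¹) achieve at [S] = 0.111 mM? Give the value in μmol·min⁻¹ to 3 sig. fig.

0.909 μmol·min⁻¹

With α = 1 + [I]/Ki = 1 + 5.33/5.55 = 1.960, the uncompetitive rate law is v = (Vmax/α)·[S] / (Km/α + [S]).
v = (5.31/1.960)×0.111 / (0.431/1.960 + 0.111) = 0.3007/0.3309 = 0.909 μmol·min⁻¹.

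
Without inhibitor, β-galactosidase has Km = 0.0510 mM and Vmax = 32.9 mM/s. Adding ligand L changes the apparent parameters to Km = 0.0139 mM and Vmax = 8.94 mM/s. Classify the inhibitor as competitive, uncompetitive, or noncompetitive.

Both Km and Vmax decrease by the same factor (~3.68-fold) — characteristic of uncompetitive inhibition.

uncompetitive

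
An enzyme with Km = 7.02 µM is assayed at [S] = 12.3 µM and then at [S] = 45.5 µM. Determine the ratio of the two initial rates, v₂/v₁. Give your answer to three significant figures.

Since Vmax cancels, v₂/v₁ = [S]₂(Km+[S]₁) / [S]₁(Km+[S]₂).
= 45.5×(7.02+12.3) / (12.3×(7.02+45.5)) = 879.1/646.0 = 1.36.

1.36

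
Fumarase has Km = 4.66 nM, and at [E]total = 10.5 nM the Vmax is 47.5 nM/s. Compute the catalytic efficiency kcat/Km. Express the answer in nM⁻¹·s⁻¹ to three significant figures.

kcat = Vmax/[E]total = 47.5/10.5 = 4.52 s⁻¹.
kcat/Km = 4.52/4.66 = 0.971 nM⁻¹·s⁻¹.

0.971 nM⁻¹·s⁻¹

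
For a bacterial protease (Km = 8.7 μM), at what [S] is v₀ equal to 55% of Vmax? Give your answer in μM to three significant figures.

v/Vmax = [S]/(Km+[S]) = 0.55, so [S] = Km·0.55/(1 − 0.55) = 8.7 × 1.222.
[S] = 10.6 μM.

10.6 μM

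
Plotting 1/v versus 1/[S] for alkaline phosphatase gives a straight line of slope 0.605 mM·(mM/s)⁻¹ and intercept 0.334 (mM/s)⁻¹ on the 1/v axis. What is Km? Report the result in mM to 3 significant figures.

y-intercept = 1/Vmax ⇒ Vmax = 2.99 mM/s; slope = Km/Vmax ⇒ Km = slope × Vmax.
Km = 0.605 × 2.99 = 1.81 mM.

1.81 mM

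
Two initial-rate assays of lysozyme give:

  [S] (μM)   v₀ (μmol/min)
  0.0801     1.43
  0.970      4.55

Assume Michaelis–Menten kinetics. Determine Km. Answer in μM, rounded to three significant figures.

0.237 μM

In reciprocal form, 1/v = (Km/Vmax)·(1/[S]) + 1/Vmax. The two points give (1/[S], 1/v) = (12.48, 0.6993) and (1.031, 0.2198).
Slope = (0.6993 − 0.2198)/(12.48 − 1.031) = 0.04187; intercept = 0.6993 − 0.04187×12.48 = 0.1766.
Vmax = 1/intercept = 5.66 μmol/min; Km = slope × Vmax = 0.04187 × 5.66 = 0.237 μM.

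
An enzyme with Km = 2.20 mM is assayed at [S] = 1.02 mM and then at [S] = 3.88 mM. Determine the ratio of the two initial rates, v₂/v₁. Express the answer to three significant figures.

2.01

The fractional saturations are [S]/(Km+[S]) = 1.02/3.220 = 0.3168 and 3.88/6.080 = 0.6382.
v₂/v₁ is just their ratio: 0.6382/0.3168 = 2.01.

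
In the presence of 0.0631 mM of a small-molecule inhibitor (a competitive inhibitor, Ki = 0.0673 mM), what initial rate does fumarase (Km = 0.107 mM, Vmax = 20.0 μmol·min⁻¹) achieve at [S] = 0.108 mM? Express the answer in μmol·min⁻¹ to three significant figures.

6.85 μmol·min⁻¹

With α = 1 + [I]/Ki = 1 + 0.0631/0.0673 = 1.938, the competitive rate law is v = Vmax[S] / (αKm + [S]).
v = 20.0×0.108 / (1.938×0.107 + 0.108) = 2.160/0.3153 = 6.85 μmol·min⁻¹.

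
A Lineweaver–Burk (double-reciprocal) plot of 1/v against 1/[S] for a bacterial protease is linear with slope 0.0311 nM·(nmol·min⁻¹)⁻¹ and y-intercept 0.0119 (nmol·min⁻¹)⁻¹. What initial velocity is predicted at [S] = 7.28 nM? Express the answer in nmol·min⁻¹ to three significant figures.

The y-intercept is 1/Vmax, so Vmax = 1/0.0119 = 84.0 nmol·min⁻¹.
The slope is Km/Vmax, so Km = 0.0311 × 84.0 = 2.61 nM.
Then v = 84.0 × 7.28/(2.61 + 7.28) = 61.8 nmol·min⁻¹.

61.8 nmol·min⁻¹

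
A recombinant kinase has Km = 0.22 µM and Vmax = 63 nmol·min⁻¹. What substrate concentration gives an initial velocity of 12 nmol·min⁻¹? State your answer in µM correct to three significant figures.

0.0518 µM

The required fractional saturation is v/Vmax = 12/63 = 0.1905.
Then [S]/(Km+[S]) = 0.1905 ⇒ [S] = 0.22 × 0.1905/(1 − 0.1905) = 0.0518 µM.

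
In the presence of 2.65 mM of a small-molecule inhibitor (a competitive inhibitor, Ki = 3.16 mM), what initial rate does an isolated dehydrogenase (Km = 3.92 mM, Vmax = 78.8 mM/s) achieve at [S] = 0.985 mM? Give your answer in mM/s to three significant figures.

9.47 mM/s

α = 1 + [I]/Ki = 1 + 2.65/3.16 = 1.839.
For a competitive inhibitor, Vmax is unchanged and the apparent Km becomes α·Km: Km,app = 7.21 mM, Vmax,app = 78.8 mM/s.
v = Vmax,app·[S]/(Km,app + [S]) = 78.8 × 0.985/(7.21 + 0.985) = 9.47 mM/s.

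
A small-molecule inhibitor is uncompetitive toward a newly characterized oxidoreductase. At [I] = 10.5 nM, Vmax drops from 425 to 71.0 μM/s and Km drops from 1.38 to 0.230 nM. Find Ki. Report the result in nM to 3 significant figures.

2.11 nM

Uncompetitive: Vmax,app = Vmax/α (and Km,app = Km/α) with α = 1 + [I]/Ki.
α = Vmax/Vmax,app = 425/71.0 = 5.986.
Since α = 1 + [I]/Ki, [I]/Ki = 5.986 − 1 = 4.986 and Ki = 10.5/4.986 = 2.11 nM.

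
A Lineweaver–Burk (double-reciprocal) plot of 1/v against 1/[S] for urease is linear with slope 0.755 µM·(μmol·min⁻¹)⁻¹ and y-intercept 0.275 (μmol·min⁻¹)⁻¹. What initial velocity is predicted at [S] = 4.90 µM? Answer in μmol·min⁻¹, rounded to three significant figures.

The y-intercept is 1/Vmax, so Vmax = 1/0.275 = 3.64 μmol·min⁻¹.
The slope is Km/Vmax, so Km = 0.755 × 3.64 = 2.75 µM.
Then v = 3.64 × 4.90/(2.75 + 4.90) = 2.33 μmol·min⁻¹.

2.33 μmol·min⁻¹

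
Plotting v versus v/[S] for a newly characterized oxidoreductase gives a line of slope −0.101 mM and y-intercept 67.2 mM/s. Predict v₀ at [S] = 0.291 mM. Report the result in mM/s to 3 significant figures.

In the Eadie–Hofstee form v = Vmax − Km·(v/[S]), the slope is −Km and the intercept is Vmax, so Km = 0.101 mM and Vmax = 67.2 mM/s.
v = 67.2 × 0.291/(0.101 + 0.291) = 49.9 mM/s.

49.9 mM/s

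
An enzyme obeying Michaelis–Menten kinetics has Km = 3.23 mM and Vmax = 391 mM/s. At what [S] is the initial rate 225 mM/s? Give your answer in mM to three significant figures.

4.38 mM

The required fractional saturation is v/Vmax = 225/391 = 0.5754.
Then [S]/(Km+[S]) = 0.5754 ⇒ [S] = 3.23 × 0.5754/(1 − 0.5754) = 4.38 mM.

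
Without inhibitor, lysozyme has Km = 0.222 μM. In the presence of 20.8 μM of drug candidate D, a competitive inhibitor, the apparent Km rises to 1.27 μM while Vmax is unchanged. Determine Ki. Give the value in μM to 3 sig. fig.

Competitive: Km,app = α·Km with α = 1 + [I]/Ki.
α = Km,app/Km = 1.27/0.222 = 5.721.
Ki = [I]/(α − 1) = 20.8/4.721 = 4.41 μM.

4.41 μM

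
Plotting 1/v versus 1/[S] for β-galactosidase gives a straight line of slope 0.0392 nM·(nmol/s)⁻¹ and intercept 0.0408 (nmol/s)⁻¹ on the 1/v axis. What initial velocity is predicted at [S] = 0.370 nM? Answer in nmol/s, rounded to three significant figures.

The y-intercept is 1/Vmax, so Vmax = 1/0.0408 = 24.5 nmol/s.
The slope is Km/Vmax, so Km = 0.0392 × 24.5 = 0.961 nM.
Then v = 24.5 × 0.370/(0.961 + 0.370) = 6.81 nmol/s.

6.81 nmol/s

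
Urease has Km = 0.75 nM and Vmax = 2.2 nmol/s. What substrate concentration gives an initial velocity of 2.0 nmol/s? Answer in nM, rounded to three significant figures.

7.50 nM

The required fractional saturation is v/Vmax = 2.0/2.2 = 0.9091.
Then [S]/(Km+[S]) = 0.9091 ⇒ [S] = 0.75 × 0.9091/(1 − 0.9091) = 7.50 nM.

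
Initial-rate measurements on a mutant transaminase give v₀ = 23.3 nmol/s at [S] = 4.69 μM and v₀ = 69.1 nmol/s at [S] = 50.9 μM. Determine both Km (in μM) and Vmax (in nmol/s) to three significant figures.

From v = Vmax[S]/(Km+[S]), each point gives Vmax = v(Km+[S])/[S].
Equating: 23.3(Km+4.69)/4.69 = 69.1(Km+50.9)/50.9.
4.968·Km + 23.3 = 1.358·Km + 69.1, so (4.968 − 1.358)·Km = 69.1 − 23.3.
Km = 45.80/3.610 = 12.7 μM; then Vmax = 23.3(12.7+4.69)/4.69 = 86.3 nmol/s.

Km = 12.7 μM; Vmax = 86.3 nmol/s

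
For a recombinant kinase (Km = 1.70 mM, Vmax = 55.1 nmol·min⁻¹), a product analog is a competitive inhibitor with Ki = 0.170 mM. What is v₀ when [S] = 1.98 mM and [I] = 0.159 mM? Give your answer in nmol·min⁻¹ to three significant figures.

α = 1 + [I]/Ki = 1 + 0.159/0.170 = 1.935.
For a competitive inhibitor, Vmax is unchanged and the apparent Km becomes α·Km: Km,app = 3.29 mM, Vmax,app = 55.1 nmol·min⁻¹.
v = Vmax,app·[S]/(Km,app + [S]) = 55.1 × 1.98/(3.29 + 1.98) = 20.7 nmol·min⁻¹.

20.7 nmol·min⁻¹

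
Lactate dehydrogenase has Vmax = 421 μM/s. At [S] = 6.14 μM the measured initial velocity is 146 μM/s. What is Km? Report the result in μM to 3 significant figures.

11.6 μM

v/Vmax = 146/421 = 0.3468 = [S]/(Km+[S]).
So Km + [S] = [S]/0.3468 = 17.71 μM, giving Km = 17.71 − 6.14 = 11.6 μM.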